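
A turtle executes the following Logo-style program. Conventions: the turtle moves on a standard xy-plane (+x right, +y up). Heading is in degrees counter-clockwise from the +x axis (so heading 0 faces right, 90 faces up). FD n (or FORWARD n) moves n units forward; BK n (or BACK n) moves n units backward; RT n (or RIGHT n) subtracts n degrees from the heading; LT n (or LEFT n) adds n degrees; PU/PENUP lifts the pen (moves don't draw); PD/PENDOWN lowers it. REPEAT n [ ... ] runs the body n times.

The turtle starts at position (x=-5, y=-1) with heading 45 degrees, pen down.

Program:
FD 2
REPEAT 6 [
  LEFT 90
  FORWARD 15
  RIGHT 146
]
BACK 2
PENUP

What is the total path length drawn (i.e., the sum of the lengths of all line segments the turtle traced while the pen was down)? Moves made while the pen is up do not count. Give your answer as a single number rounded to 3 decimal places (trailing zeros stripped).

Executing turtle program step by step:
Start: pos=(-5,-1), heading=45, pen down
FD 2: (-5,-1) -> (-3.586,0.414) [heading=45, draw]
REPEAT 6 [
  -- iteration 1/6 --
  LT 90: heading 45 -> 135
  FD 15: (-3.586,0.414) -> (-14.192,11.021) [heading=135, draw]
  RT 146: heading 135 -> 349
  -- iteration 2/6 --
  LT 90: heading 349 -> 79
  FD 15: (-14.192,11.021) -> (-11.33,25.745) [heading=79, draw]
  RT 146: heading 79 -> 293
  -- iteration 3/6 --
  LT 90: heading 293 -> 23
  FD 15: (-11.33,25.745) -> (2.477,31.606) [heading=23, draw]
  RT 146: heading 23 -> 237
  -- iteration 4/6 --
  LT 90: heading 237 -> 327
  FD 15: (2.477,31.606) -> (15.057,23.437) [heading=327, draw]
  RT 146: heading 327 -> 181
  -- iteration 5/6 --
  LT 90: heading 181 -> 271
  FD 15: (15.057,23.437) -> (15.319,8.439) [heading=271, draw]
  RT 146: heading 271 -> 125
  -- iteration 6/6 --
  LT 90: heading 125 -> 215
  FD 15: (15.319,8.439) -> (3.032,-0.165) [heading=215, draw]
  RT 146: heading 215 -> 69
]
BK 2: (3.032,-0.165) -> (2.315,-2.032) [heading=69, draw]
PU: pen up
Final: pos=(2.315,-2.032), heading=69, 8 segment(s) drawn

Segment lengths:
  seg 1: (-5,-1) -> (-3.586,0.414), length = 2
  seg 2: (-3.586,0.414) -> (-14.192,11.021), length = 15
  seg 3: (-14.192,11.021) -> (-11.33,25.745), length = 15
  seg 4: (-11.33,25.745) -> (2.477,31.606), length = 15
  seg 5: (2.477,31.606) -> (15.057,23.437), length = 15
  seg 6: (15.057,23.437) -> (15.319,8.439), length = 15
  seg 7: (15.319,8.439) -> (3.032,-0.165), length = 15
  seg 8: (3.032,-0.165) -> (2.315,-2.032), length = 2
Total = 94

Answer: 94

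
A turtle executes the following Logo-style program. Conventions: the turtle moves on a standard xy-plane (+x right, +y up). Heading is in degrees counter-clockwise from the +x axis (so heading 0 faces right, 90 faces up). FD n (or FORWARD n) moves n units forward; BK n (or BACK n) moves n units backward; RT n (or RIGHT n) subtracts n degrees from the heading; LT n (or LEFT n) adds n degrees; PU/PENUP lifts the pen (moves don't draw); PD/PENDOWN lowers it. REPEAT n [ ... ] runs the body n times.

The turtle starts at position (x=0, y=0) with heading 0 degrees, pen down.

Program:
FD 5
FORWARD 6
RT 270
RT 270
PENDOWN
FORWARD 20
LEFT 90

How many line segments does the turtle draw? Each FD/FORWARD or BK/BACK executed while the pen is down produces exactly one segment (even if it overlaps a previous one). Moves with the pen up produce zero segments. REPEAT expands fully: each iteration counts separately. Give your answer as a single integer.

Answer: 3

Derivation:
Executing turtle program step by step:
Start: pos=(0,0), heading=0, pen down
FD 5: (0,0) -> (5,0) [heading=0, draw]
FD 6: (5,0) -> (11,0) [heading=0, draw]
RT 270: heading 0 -> 90
RT 270: heading 90 -> 180
PD: pen down
FD 20: (11,0) -> (-9,0) [heading=180, draw]
LT 90: heading 180 -> 270
Final: pos=(-9,0), heading=270, 3 segment(s) drawn
Segments drawn: 3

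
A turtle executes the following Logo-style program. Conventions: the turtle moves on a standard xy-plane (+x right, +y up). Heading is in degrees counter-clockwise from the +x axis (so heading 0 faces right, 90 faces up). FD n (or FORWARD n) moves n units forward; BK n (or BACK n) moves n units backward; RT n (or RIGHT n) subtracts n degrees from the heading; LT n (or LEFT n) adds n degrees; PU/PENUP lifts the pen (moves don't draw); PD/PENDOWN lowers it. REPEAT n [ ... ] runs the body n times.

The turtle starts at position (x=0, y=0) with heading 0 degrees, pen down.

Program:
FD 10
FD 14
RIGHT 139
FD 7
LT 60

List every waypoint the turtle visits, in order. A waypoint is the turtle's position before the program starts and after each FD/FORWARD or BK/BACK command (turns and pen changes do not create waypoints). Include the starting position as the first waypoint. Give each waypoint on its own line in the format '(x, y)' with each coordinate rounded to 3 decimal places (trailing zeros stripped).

Answer: (0, 0)
(10, 0)
(24, 0)
(18.717, -4.592)

Derivation:
Executing turtle program step by step:
Start: pos=(0,0), heading=0, pen down
FD 10: (0,0) -> (10,0) [heading=0, draw]
FD 14: (10,0) -> (24,0) [heading=0, draw]
RT 139: heading 0 -> 221
FD 7: (24,0) -> (18.717,-4.592) [heading=221, draw]
LT 60: heading 221 -> 281
Final: pos=(18.717,-4.592), heading=281, 3 segment(s) drawn
Waypoints (4 total):
(0, 0)
(10, 0)
(24, 0)
(18.717, -4.592)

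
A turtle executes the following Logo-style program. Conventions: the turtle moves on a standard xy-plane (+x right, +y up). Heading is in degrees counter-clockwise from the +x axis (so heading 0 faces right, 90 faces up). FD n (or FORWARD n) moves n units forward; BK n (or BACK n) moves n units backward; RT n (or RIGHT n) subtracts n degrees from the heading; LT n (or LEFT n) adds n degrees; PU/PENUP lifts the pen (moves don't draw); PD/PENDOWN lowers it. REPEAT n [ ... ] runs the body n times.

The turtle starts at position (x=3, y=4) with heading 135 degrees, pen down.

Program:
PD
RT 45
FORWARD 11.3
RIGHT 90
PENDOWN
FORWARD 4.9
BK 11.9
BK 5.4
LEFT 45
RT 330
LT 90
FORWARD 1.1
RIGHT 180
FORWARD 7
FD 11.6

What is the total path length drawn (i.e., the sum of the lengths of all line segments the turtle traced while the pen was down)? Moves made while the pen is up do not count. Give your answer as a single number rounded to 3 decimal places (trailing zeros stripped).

Answer: 53.2

Derivation:
Executing turtle program step by step:
Start: pos=(3,4), heading=135, pen down
PD: pen down
RT 45: heading 135 -> 90
FD 11.3: (3,4) -> (3,15.3) [heading=90, draw]
RT 90: heading 90 -> 0
PD: pen down
FD 4.9: (3,15.3) -> (7.9,15.3) [heading=0, draw]
BK 11.9: (7.9,15.3) -> (-4,15.3) [heading=0, draw]
BK 5.4: (-4,15.3) -> (-9.4,15.3) [heading=0, draw]
LT 45: heading 0 -> 45
RT 330: heading 45 -> 75
LT 90: heading 75 -> 165
FD 1.1: (-9.4,15.3) -> (-10.463,15.585) [heading=165, draw]
RT 180: heading 165 -> 345
FD 7: (-10.463,15.585) -> (-3.701,13.773) [heading=345, draw]
FD 11.6: (-3.701,13.773) -> (7.504,10.771) [heading=345, draw]
Final: pos=(7.504,10.771), heading=345, 7 segment(s) drawn

Segment lengths:
  seg 1: (3,4) -> (3,15.3), length = 11.3
  seg 2: (3,15.3) -> (7.9,15.3), length = 4.9
  seg 3: (7.9,15.3) -> (-4,15.3), length = 11.9
  seg 4: (-4,15.3) -> (-9.4,15.3), length = 5.4
  seg 5: (-9.4,15.3) -> (-10.463,15.585), length = 1.1
  seg 6: (-10.463,15.585) -> (-3.701,13.773), length = 7
  seg 7: (-3.701,13.773) -> (7.504,10.771), length = 11.6
Total = 53.2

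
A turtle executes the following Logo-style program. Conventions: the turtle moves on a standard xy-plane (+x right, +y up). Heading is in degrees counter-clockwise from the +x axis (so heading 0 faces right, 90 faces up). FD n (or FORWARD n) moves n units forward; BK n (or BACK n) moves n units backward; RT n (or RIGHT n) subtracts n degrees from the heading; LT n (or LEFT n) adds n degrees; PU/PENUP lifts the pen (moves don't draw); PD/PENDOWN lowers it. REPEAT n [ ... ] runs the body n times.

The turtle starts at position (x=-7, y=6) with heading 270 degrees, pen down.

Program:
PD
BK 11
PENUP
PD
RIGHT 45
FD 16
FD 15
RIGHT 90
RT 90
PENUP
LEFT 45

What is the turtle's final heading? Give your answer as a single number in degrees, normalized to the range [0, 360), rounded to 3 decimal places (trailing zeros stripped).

Answer: 90

Derivation:
Executing turtle program step by step:
Start: pos=(-7,6), heading=270, pen down
PD: pen down
BK 11: (-7,6) -> (-7,17) [heading=270, draw]
PU: pen up
PD: pen down
RT 45: heading 270 -> 225
FD 16: (-7,17) -> (-18.314,5.686) [heading=225, draw]
FD 15: (-18.314,5.686) -> (-28.92,-4.92) [heading=225, draw]
RT 90: heading 225 -> 135
RT 90: heading 135 -> 45
PU: pen up
LT 45: heading 45 -> 90
Final: pos=(-28.92,-4.92), heading=90, 3 segment(s) drawn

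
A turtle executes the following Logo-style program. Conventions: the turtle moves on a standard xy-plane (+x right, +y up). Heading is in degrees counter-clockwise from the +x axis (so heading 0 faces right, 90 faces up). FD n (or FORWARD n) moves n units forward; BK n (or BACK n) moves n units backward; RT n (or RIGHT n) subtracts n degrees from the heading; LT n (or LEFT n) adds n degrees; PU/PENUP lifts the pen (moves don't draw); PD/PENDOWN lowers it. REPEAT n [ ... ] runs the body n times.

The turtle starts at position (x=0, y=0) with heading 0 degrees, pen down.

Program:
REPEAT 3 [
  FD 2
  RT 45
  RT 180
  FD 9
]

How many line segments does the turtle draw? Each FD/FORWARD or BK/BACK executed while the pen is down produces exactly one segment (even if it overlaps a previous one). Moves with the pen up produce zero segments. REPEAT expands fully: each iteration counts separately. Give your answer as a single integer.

Answer: 6

Derivation:
Executing turtle program step by step:
Start: pos=(0,0), heading=0, pen down
REPEAT 3 [
  -- iteration 1/3 --
  FD 2: (0,0) -> (2,0) [heading=0, draw]
  RT 45: heading 0 -> 315
  RT 180: heading 315 -> 135
  FD 9: (2,0) -> (-4.364,6.364) [heading=135, draw]
  -- iteration 2/3 --
  FD 2: (-4.364,6.364) -> (-5.778,7.778) [heading=135, draw]
  RT 45: heading 135 -> 90
  RT 180: heading 90 -> 270
  FD 9: (-5.778,7.778) -> (-5.778,-1.222) [heading=270, draw]
  -- iteration 3/3 --
  FD 2: (-5.778,-1.222) -> (-5.778,-3.222) [heading=270, draw]
  RT 45: heading 270 -> 225
  RT 180: heading 225 -> 45
  FD 9: (-5.778,-3.222) -> (0.586,3.142) [heading=45, draw]
]
Final: pos=(0.586,3.142), heading=45, 6 segment(s) drawn
Segments drawn: 6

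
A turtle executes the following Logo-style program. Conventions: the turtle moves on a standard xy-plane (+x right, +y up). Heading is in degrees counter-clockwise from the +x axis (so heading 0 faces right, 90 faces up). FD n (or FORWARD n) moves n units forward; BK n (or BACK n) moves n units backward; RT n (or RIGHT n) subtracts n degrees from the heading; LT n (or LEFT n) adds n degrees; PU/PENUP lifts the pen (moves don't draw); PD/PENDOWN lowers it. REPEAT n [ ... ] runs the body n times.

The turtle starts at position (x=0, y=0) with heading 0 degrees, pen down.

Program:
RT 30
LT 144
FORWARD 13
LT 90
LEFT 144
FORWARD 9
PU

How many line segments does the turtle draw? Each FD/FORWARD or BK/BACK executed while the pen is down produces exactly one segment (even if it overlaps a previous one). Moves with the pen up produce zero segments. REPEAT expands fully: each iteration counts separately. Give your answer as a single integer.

Executing turtle program step by step:
Start: pos=(0,0), heading=0, pen down
RT 30: heading 0 -> 330
LT 144: heading 330 -> 114
FD 13: (0,0) -> (-5.288,11.876) [heading=114, draw]
LT 90: heading 114 -> 204
LT 144: heading 204 -> 348
FD 9: (-5.288,11.876) -> (3.516,10.005) [heading=348, draw]
PU: pen up
Final: pos=(3.516,10.005), heading=348, 2 segment(s) drawn
Segments drawn: 2

Answer: 2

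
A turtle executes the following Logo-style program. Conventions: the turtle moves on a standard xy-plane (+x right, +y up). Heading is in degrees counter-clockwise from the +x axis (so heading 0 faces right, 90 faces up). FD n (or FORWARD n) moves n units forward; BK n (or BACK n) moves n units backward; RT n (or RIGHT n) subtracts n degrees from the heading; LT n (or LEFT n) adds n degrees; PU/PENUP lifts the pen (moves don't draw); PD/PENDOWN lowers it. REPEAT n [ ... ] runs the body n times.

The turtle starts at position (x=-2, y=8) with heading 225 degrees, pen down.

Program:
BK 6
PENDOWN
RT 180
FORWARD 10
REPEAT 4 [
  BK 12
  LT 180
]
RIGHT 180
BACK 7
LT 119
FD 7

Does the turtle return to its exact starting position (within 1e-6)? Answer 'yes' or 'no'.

Executing turtle program step by step:
Start: pos=(-2,8), heading=225, pen down
BK 6: (-2,8) -> (2.243,12.243) [heading=225, draw]
PD: pen down
RT 180: heading 225 -> 45
FD 10: (2.243,12.243) -> (9.314,19.314) [heading=45, draw]
REPEAT 4 [
  -- iteration 1/4 --
  BK 12: (9.314,19.314) -> (0.828,10.828) [heading=45, draw]
  LT 180: heading 45 -> 225
  -- iteration 2/4 --
  BK 12: (0.828,10.828) -> (9.314,19.314) [heading=225, draw]
  LT 180: heading 225 -> 45
  -- iteration 3/4 --
  BK 12: (9.314,19.314) -> (0.828,10.828) [heading=45, draw]
  LT 180: heading 45 -> 225
  -- iteration 4/4 --
  BK 12: (0.828,10.828) -> (9.314,19.314) [heading=225, draw]
  LT 180: heading 225 -> 45
]
RT 180: heading 45 -> 225
BK 7: (9.314,19.314) -> (14.263,24.263) [heading=225, draw]
LT 119: heading 225 -> 344
FD 7: (14.263,24.263) -> (20.992,22.334) [heading=344, draw]
Final: pos=(20.992,22.334), heading=344, 8 segment(s) drawn

Start position: (-2, 8)
Final position: (20.992, 22.334)
Distance = 27.094; >= 1e-6 -> NOT closed

Answer: no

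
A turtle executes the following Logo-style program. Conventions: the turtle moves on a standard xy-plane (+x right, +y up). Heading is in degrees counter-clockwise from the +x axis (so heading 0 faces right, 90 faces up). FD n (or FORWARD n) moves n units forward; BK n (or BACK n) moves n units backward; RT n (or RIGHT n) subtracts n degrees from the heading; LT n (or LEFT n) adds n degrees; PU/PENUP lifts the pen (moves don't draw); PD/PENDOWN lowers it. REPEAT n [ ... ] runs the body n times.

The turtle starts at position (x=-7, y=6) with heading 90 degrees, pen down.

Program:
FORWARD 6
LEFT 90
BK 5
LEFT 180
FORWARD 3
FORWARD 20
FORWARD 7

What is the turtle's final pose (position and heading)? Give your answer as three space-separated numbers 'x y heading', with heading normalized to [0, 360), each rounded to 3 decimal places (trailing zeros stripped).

Answer: 28 12 0

Derivation:
Executing turtle program step by step:
Start: pos=(-7,6), heading=90, pen down
FD 6: (-7,6) -> (-7,12) [heading=90, draw]
LT 90: heading 90 -> 180
BK 5: (-7,12) -> (-2,12) [heading=180, draw]
LT 180: heading 180 -> 0
FD 3: (-2,12) -> (1,12) [heading=0, draw]
FD 20: (1,12) -> (21,12) [heading=0, draw]
FD 7: (21,12) -> (28,12) [heading=0, draw]
Final: pos=(28,12), heading=0, 5 segment(s) drawn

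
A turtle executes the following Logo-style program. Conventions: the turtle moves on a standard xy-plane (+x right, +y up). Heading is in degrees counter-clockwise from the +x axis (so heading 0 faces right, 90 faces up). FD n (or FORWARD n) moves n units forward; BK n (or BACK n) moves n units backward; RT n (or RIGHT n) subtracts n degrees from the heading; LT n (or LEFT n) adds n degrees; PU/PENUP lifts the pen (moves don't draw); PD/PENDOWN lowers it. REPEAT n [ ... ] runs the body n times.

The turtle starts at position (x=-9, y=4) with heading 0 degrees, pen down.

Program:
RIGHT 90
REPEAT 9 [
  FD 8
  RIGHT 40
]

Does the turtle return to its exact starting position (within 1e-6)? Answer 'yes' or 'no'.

Executing turtle program step by step:
Start: pos=(-9,4), heading=0, pen down
RT 90: heading 0 -> 270
REPEAT 9 [
  -- iteration 1/9 --
  FD 8: (-9,4) -> (-9,-4) [heading=270, draw]
  RT 40: heading 270 -> 230
  -- iteration 2/9 --
  FD 8: (-9,-4) -> (-14.142,-10.128) [heading=230, draw]
  RT 40: heading 230 -> 190
  -- iteration 3/9 --
  FD 8: (-14.142,-10.128) -> (-22.021,-11.518) [heading=190, draw]
  RT 40: heading 190 -> 150
  -- iteration 4/9 --
  FD 8: (-22.021,-11.518) -> (-28.949,-7.518) [heading=150, draw]
  RT 40: heading 150 -> 110
  -- iteration 5/9 --
  FD 8: (-28.949,-7.518) -> (-31.685,0) [heading=110, draw]
  RT 40: heading 110 -> 70
  -- iteration 6/9 --
  FD 8: (-31.685,0) -> (-28.949,7.518) [heading=70, draw]
  RT 40: heading 70 -> 30
  -- iteration 7/9 --
  FD 8: (-28.949,7.518) -> (-22.021,11.518) [heading=30, draw]
  RT 40: heading 30 -> 350
  -- iteration 8/9 --
  FD 8: (-22.021,11.518) -> (-14.142,10.128) [heading=350, draw]
  RT 40: heading 350 -> 310
  -- iteration 9/9 --
  FD 8: (-14.142,10.128) -> (-9,4) [heading=310, draw]
  RT 40: heading 310 -> 270
]
Final: pos=(-9,4), heading=270, 9 segment(s) drawn

Start position: (-9, 4)
Final position: (-9, 4)
Distance = 0; < 1e-6 -> CLOSED

Answer: yes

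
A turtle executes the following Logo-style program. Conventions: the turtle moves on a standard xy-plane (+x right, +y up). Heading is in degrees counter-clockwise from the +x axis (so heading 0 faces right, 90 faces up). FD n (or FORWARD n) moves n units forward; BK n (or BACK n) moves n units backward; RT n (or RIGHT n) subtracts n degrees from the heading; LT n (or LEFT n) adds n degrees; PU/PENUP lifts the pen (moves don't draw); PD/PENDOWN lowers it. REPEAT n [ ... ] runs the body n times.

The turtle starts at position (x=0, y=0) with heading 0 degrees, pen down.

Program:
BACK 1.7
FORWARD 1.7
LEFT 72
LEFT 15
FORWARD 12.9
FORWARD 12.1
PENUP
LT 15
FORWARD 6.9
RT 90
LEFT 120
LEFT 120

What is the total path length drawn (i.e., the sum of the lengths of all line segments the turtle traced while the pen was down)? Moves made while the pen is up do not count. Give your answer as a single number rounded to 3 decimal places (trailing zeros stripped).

Executing turtle program step by step:
Start: pos=(0,0), heading=0, pen down
BK 1.7: (0,0) -> (-1.7,0) [heading=0, draw]
FD 1.7: (-1.7,0) -> (0,0) [heading=0, draw]
LT 72: heading 0 -> 72
LT 15: heading 72 -> 87
FD 12.9: (0,0) -> (0.675,12.882) [heading=87, draw]
FD 12.1: (0.675,12.882) -> (1.308,24.966) [heading=87, draw]
PU: pen up
LT 15: heading 87 -> 102
FD 6.9: (1.308,24.966) -> (-0.126,31.715) [heading=102, move]
RT 90: heading 102 -> 12
LT 120: heading 12 -> 132
LT 120: heading 132 -> 252
Final: pos=(-0.126,31.715), heading=252, 4 segment(s) drawn

Segment lengths:
  seg 1: (0,0) -> (-1.7,0), length = 1.7
  seg 2: (-1.7,0) -> (0,0), length = 1.7
  seg 3: (0,0) -> (0.675,12.882), length = 12.9
  seg 4: (0.675,12.882) -> (1.308,24.966), length = 12.1
Total = 28.4

Answer: 28.4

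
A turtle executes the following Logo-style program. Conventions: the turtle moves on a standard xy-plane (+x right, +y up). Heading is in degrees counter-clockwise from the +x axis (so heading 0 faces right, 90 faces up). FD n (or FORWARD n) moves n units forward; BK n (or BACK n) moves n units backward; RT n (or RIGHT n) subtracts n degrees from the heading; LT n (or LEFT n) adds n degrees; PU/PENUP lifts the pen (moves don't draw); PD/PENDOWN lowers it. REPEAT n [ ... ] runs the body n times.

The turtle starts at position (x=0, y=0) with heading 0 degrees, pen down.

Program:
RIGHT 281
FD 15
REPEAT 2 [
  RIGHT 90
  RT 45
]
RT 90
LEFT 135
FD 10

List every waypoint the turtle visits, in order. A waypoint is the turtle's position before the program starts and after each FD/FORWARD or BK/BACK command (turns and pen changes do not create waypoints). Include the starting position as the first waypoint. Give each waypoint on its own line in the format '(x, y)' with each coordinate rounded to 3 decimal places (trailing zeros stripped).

Answer: (0, 0)
(2.862, 14.724)
(-5.428, 9.132)

Derivation:
Executing turtle program step by step:
Start: pos=(0,0), heading=0, pen down
RT 281: heading 0 -> 79
FD 15: (0,0) -> (2.862,14.724) [heading=79, draw]
REPEAT 2 [
  -- iteration 1/2 --
  RT 90: heading 79 -> 349
  RT 45: heading 349 -> 304
  -- iteration 2/2 --
  RT 90: heading 304 -> 214
  RT 45: heading 214 -> 169
]
RT 90: heading 169 -> 79
LT 135: heading 79 -> 214
FD 10: (2.862,14.724) -> (-5.428,9.132) [heading=214, draw]
Final: pos=(-5.428,9.132), heading=214, 2 segment(s) drawn
Waypoints (3 total):
(0, 0)
(2.862, 14.724)
(-5.428, 9.132)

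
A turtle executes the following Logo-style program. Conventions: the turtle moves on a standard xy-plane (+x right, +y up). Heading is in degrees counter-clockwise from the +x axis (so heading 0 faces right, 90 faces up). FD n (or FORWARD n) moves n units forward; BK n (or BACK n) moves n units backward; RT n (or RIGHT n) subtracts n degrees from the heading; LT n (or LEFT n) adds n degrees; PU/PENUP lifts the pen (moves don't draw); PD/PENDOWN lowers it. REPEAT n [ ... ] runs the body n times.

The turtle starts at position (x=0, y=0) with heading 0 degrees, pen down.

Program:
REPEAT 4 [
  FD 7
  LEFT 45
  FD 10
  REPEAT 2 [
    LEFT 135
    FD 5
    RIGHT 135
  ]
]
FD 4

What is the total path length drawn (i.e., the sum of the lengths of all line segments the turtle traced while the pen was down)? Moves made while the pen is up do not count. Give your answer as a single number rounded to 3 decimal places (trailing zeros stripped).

Executing turtle program step by step:
Start: pos=(0,0), heading=0, pen down
REPEAT 4 [
  -- iteration 1/4 --
  FD 7: (0,0) -> (7,0) [heading=0, draw]
  LT 45: heading 0 -> 45
  FD 10: (7,0) -> (14.071,7.071) [heading=45, draw]
  REPEAT 2 [
    -- iteration 1/2 --
    LT 135: heading 45 -> 180
    FD 5: (14.071,7.071) -> (9.071,7.071) [heading=180, draw]
    RT 135: heading 180 -> 45
    -- iteration 2/2 --
    LT 135: heading 45 -> 180
    FD 5: (9.071,7.071) -> (4.071,7.071) [heading=180, draw]
    RT 135: heading 180 -> 45
  ]
  -- iteration 2/4 --
  FD 7: (4.071,7.071) -> (9.021,12.021) [heading=45, draw]
  LT 45: heading 45 -> 90
  FD 10: (9.021,12.021) -> (9.021,22.021) [heading=90, draw]
  REPEAT 2 [
    -- iteration 1/2 --
    LT 135: heading 90 -> 225
    FD 5: (9.021,22.021) -> (5.485,18.485) [heading=225, draw]
    RT 135: heading 225 -> 90
    -- iteration 2/2 --
    LT 135: heading 90 -> 225
    FD 5: (5.485,18.485) -> (1.95,14.95) [heading=225, draw]
    RT 135: heading 225 -> 90
  ]
  -- iteration 3/4 --
  FD 7: (1.95,14.95) -> (1.95,21.95) [heading=90, draw]
  LT 45: heading 90 -> 135
  FD 10: (1.95,21.95) -> (-5.121,29.021) [heading=135, draw]
  REPEAT 2 [
    -- iteration 1/2 --
    LT 135: heading 135 -> 270
    FD 5: (-5.121,29.021) -> (-5.121,24.021) [heading=270, draw]
    RT 135: heading 270 -> 135
    -- iteration 2/2 --
    LT 135: heading 135 -> 270
    FD 5: (-5.121,24.021) -> (-5.121,19.021) [heading=270, draw]
    RT 135: heading 270 -> 135
  ]
  -- iteration 4/4 --
  FD 7: (-5.121,19.021) -> (-10.071,23.971) [heading=135, draw]
  LT 45: heading 135 -> 180
  FD 10: (-10.071,23.971) -> (-20.071,23.971) [heading=180, draw]
  REPEAT 2 [
    -- iteration 1/2 --
    LT 135: heading 180 -> 315
    FD 5: (-20.071,23.971) -> (-16.536,20.435) [heading=315, draw]
    RT 135: heading 315 -> 180
    -- iteration 2/2 --
    LT 135: heading 180 -> 315
    FD 5: (-16.536,20.435) -> (-13,16.899) [heading=315, draw]
    RT 135: heading 315 -> 180
  ]
]
FD 4: (-13,16.899) -> (-17,16.899) [heading=180, draw]
Final: pos=(-17,16.899), heading=180, 17 segment(s) drawn

Segment lengths:
  seg 1: (0,0) -> (7,0), length = 7
  seg 2: (7,0) -> (14.071,7.071), length = 10
  seg 3: (14.071,7.071) -> (9.071,7.071), length = 5
  seg 4: (9.071,7.071) -> (4.071,7.071), length = 5
  seg 5: (4.071,7.071) -> (9.021,12.021), length = 7
  seg 6: (9.021,12.021) -> (9.021,22.021), length = 10
  seg 7: (9.021,22.021) -> (5.485,18.485), length = 5
  seg 8: (5.485,18.485) -> (1.95,14.95), length = 5
  seg 9: (1.95,14.95) -> (1.95,21.95), length = 7
  seg 10: (1.95,21.95) -> (-5.121,29.021), length = 10
  seg 11: (-5.121,29.021) -> (-5.121,24.021), length = 5
  seg 12: (-5.121,24.021) -> (-5.121,19.021), length = 5
  seg 13: (-5.121,19.021) -> (-10.071,23.971), length = 7
  seg 14: (-10.071,23.971) -> (-20.071,23.971), length = 10
  seg 15: (-20.071,23.971) -> (-16.536,20.435), length = 5
  seg 16: (-16.536,20.435) -> (-13,16.899), length = 5
  seg 17: (-13,16.899) -> (-17,16.899), length = 4
Total = 112

Answer: 112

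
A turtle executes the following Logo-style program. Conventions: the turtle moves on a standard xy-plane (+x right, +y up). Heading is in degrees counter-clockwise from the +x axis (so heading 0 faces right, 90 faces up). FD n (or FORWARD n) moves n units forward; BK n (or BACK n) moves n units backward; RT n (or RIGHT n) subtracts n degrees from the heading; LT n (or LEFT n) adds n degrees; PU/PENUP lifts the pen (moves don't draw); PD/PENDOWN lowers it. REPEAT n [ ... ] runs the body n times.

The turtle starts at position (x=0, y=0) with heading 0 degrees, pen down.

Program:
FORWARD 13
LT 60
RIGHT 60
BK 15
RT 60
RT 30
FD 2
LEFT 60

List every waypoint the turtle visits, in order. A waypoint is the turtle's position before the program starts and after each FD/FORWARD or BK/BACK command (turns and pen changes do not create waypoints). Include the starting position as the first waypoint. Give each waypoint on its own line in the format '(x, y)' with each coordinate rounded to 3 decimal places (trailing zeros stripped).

Answer: (0, 0)
(13, 0)
(-2, 0)
(-2, -2)

Derivation:
Executing turtle program step by step:
Start: pos=(0,0), heading=0, pen down
FD 13: (0,0) -> (13,0) [heading=0, draw]
LT 60: heading 0 -> 60
RT 60: heading 60 -> 0
BK 15: (13,0) -> (-2,0) [heading=0, draw]
RT 60: heading 0 -> 300
RT 30: heading 300 -> 270
FD 2: (-2,0) -> (-2,-2) [heading=270, draw]
LT 60: heading 270 -> 330
Final: pos=(-2,-2), heading=330, 3 segment(s) drawn
Waypoints (4 total):
(0, 0)
(13, 0)
(-2, 0)
(-2, -2)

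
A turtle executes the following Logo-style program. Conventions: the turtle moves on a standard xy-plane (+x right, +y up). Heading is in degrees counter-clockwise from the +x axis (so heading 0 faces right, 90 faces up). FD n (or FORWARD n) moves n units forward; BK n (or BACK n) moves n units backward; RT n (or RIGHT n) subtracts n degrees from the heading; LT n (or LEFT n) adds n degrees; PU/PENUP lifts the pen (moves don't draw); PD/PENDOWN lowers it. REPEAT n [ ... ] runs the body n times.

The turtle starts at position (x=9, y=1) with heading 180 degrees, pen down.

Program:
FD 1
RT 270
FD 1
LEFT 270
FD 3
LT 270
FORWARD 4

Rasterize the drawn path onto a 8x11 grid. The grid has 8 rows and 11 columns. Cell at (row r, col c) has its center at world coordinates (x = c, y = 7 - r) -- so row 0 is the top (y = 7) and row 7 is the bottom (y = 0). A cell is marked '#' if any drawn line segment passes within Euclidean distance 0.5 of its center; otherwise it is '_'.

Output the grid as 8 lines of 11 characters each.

Segment 0: (9,1) -> (8,1)
Segment 1: (8,1) -> (8,0)
Segment 2: (8,0) -> (5,0)
Segment 3: (5,0) -> (5,4)

Answer: ___________
___________
___________
_____#_____
_____#_____
_____#_____
_____#__##_
_____####__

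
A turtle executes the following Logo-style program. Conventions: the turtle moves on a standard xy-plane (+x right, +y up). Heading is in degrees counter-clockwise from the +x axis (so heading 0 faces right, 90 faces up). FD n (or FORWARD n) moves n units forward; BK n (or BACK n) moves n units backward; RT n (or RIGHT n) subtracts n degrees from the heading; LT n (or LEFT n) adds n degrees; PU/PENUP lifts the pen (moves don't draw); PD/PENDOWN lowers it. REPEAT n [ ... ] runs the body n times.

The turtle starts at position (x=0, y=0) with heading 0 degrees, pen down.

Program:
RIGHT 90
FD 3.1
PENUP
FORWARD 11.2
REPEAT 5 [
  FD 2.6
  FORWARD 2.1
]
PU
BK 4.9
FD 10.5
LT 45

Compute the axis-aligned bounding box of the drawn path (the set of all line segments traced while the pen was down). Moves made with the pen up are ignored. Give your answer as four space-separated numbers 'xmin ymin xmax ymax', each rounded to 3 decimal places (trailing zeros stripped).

Answer: 0 -3.1 0 0

Derivation:
Executing turtle program step by step:
Start: pos=(0,0), heading=0, pen down
RT 90: heading 0 -> 270
FD 3.1: (0,0) -> (0,-3.1) [heading=270, draw]
PU: pen up
FD 11.2: (0,-3.1) -> (0,-14.3) [heading=270, move]
REPEAT 5 [
  -- iteration 1/5 --
  FD 2.6: (0,-14.3) -> (0,-16.9) [heading=270, move]
  FD 2.1: (0,-16.9) -> (0,-19) [heading=270, move]
  -- iteration 2/5 --
  FD 2.6: (0,-19) -> (0,-21.6) [heading=270, move]
  FD 2.1: (0,-21.6) -> (0,-23.7) [heading=270, move]
  -- iteration 3/5 --
  FD 2.6: (0,-23.7) -> (0,-26.3) [heading=270, move]
  FD 2.1: (0,-26.3) -> (0,-28.4) [heading=270, move]
  -- iteration 4/5 --
  FD 2.6: (0,-28.4) -> (0,-31) [heading=270, move]
  FD 2.1: (0,-31) -> (0,-33.1) [heading=270, move]
  -- iteration 5/5 --
  FD 2.6: (0,-33.1) -> (0,-35.7) [heading=270, move]
  FD 2.1: (0,-35.7) -> (0,-37.8) [heading=270, move]
]
PU: pen up
BK 4.9: (0,-37.8) -> (0,-32.9) [heading=270, move]
FD 10.5: (0,-32.9) -> (0,-43.4) [heading=270, move]
LT 45: heading 270 -> 315
Final: pos=(0,-43.4), heading=315, 1 segment(s) drawn

Segment endpoints: x in {0, 0}, y in {-3.1, 0}
xmin=0, ymin=-3.1, xmax=0, ymax=0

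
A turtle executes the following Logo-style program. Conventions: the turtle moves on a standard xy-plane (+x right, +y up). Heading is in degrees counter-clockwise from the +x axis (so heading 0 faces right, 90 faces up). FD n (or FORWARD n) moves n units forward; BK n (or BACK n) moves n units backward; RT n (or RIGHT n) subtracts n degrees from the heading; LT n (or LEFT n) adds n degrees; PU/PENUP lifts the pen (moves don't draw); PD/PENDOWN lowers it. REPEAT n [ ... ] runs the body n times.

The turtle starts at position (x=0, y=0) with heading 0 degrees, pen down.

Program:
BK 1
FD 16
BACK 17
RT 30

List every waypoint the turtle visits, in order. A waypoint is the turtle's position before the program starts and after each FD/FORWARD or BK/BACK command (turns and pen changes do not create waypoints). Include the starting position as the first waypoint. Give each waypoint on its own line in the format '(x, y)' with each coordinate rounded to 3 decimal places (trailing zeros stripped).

Executing turtle program step by step:
Start: pos=(0,0), heading=0, pen down
BK 1: (0,0) -> (-1,0) [heading=0, draw]
FD 16: (-1,0) -> (15,0) [heading=0, draw]
BK 17: (15,0) -> (-2,0) [heading=0, draw]
RT 30: heading 0 -> 330
Final: pos=(-2,0), heading=330, 3 segment(s) drawn
Waypoints (4 total):
(0, 0)
(-1, 0)
(15, 0)
(-2, 0)

Answer: (0, 0)
(-1, 0)
(15, 0)
(-2, 0)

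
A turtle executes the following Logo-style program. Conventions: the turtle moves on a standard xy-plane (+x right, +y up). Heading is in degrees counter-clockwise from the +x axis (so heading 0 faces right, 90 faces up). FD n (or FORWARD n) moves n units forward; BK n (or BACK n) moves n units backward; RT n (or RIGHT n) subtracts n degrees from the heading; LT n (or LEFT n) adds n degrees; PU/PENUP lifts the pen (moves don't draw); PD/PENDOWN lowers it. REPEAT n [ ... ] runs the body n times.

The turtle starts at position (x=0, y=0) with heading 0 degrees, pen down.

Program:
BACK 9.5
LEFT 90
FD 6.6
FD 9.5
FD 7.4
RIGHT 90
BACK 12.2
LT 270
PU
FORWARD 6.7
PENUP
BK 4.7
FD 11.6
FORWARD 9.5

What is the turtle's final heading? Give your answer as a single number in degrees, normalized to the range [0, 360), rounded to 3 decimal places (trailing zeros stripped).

Executing turtle program step by step:
Start: pos=(0,0), heading=0, pen down
BK 9.5: (0,0) -> (-9.5,0) [heading=0, draw]
LT 90: heading 0 -> 90
FD 6.6: (-9.5,0) -> (-9.5,6.6) [heading=90, draw]
FD 9.5: (-9.5,6.6) -> (-9.5,16.1) [heading=90, draw]
FD 7.4: (-9.5,16.1) -> (-9.5,23.5) [heading=90, draw]
RT 90: heading 90 -> 0
BK 12.2: (-9.5,23.5) -> (-21.7,23.5) [heading=0, draw]
LT 270: heading 0 -> 270
PU: pen up
FD 6.7: (-21.7,23.5) -> (-21.7,16.8) [heading=270, move]
PU: pen up
BK 4.7: (-21.7,16.8) -> (-21.7,21.5) [heading=270, move]
FD 11.6: (-21.7,21.5) -> (-21.7,9.9) [heading=270, move]
FD 9.5: (-21.7,9.9) -> (-21.7,0.4) [heading=270, move]
Final: pos=(-21.7,0.4), heading=270, 5 segment(s) drawn

Answer: 270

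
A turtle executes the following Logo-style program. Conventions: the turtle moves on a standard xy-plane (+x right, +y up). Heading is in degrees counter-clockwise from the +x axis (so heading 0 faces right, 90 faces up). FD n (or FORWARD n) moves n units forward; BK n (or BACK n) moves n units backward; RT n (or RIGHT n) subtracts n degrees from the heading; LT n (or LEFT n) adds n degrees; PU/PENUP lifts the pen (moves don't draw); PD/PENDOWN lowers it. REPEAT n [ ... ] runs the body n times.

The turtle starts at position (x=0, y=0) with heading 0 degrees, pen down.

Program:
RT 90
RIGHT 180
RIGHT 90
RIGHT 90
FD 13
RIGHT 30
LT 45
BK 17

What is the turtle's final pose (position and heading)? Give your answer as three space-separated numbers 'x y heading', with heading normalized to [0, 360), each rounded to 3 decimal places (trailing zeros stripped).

Answer: -4.4 3.421 285

Derivation:
Executing turtle program step by step:
Start: pos=(0,0), heading=0, pen down
RT 90: heading 0 -> 270
RT 180: heading 270 -> 90
RT 90: heading 90 -> 0
RT 90: heading 0 -> 270
FD 13: (0,0) -> (0,-13) [heading=270, draw]
RT 30: heading 270 -> 240
LT 45: heading 240 -> 285
BK 17: (0,-13) -> (-4.4,3.421) [heading=285, draw]
Final: pos=(-4.4,3.421), heading=285, 2 segment(s) drawn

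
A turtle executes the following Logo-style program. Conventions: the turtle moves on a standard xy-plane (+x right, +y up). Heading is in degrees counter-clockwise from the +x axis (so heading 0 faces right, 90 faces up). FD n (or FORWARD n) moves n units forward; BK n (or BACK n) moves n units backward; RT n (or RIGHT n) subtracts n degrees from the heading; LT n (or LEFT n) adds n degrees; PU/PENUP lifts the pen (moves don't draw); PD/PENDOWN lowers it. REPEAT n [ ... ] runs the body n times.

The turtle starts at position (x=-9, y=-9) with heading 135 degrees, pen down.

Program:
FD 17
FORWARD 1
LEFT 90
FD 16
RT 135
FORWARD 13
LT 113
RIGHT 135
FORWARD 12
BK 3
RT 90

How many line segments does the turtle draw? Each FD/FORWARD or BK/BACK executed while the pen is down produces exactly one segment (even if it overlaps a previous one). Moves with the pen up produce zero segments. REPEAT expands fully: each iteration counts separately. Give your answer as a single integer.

Answer: 6

Derivation:
Executing turtle program step by step:
Start: pos=(-9,-9), heading=135, pen down
FD 17: (-9,-9) -> (-21.021,3.021) [heading=135, draw]
FD 1: (-21.021,3.021) -> (-21.728,3.728) [heading=135, draw]
LT 90: heading 135 -> 225
FD 16: (-21.728,3.728) -> (-33.042,-7.586) [heading=225, draw]
RT 135: heading 225 -> 90
FD 13: (-33.042,-7.586) -> (-33.042,5.414) [heading=90, draw]
LT 113: heading 90 -> 203
RT 135: heading 203 -> 68
FD 12: (-33.042,5.414) -> (-28.546,16.54) [heading=68, draw]
BK 3: (-28.546,16.54) -> (-29.67,13.759) [heading=68, draw]
RT 90: heading 68 -> 338
Final: pos=(-29.67,13.759), heading=338, 6 segment(s) drawn
Segments drawn: 6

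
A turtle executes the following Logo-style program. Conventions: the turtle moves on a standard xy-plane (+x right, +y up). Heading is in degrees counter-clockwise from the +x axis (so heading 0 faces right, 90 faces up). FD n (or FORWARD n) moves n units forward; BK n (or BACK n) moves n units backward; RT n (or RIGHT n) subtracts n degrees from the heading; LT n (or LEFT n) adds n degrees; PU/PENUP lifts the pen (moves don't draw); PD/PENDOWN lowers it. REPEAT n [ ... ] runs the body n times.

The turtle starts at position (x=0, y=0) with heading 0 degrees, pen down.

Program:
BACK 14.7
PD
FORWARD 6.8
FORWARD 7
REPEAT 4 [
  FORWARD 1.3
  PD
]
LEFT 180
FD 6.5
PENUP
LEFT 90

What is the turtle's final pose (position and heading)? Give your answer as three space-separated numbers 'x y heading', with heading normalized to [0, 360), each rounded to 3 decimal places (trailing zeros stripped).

Executing turtle program step by step:
Start: pos=(0,0), heading=0, pen down
BK 14.7: (0,0) -> (-14.7,0) [heading=0, draw]
PD: pen down
FD 6.8: (-14.7,0) -> (-7.9,0) [heading=0, draw]
FD 7: (-7.9,0) -> (-0.9,0) [heading=0, draw]
REPEAT 4 [
  -- iteration 1/4 --
  FD 1.3: (-0.9,0) -> (0.4,0) [heading=0, draw]
  PD: pen down
  -- iteration 2/4 --
  FD 1.3: (0.4,0) -> (1.7,0) [heading=0, draw]
  PD: pen down
  -- iteration 3/4 --
  FD 1.3: (1.7,0) -> (3,0) [heading=0, draw]
  PD: pen down
  -- iteration 4/4 --
  FD 1.3: (3,0) -> (4.3,0) [heading=0, draw]
  PD: pen down
]
LT 180: heading 0 -> 180
FD 6.5: (4.3,0) -> (-2.2,0) [heading=180, draw]
PU: pen up
LT 90: heading 180 -> 270
Final: pos=(-2.2,0), heading=270, 8 segment(s) drawn

Answer: -2.2 0 270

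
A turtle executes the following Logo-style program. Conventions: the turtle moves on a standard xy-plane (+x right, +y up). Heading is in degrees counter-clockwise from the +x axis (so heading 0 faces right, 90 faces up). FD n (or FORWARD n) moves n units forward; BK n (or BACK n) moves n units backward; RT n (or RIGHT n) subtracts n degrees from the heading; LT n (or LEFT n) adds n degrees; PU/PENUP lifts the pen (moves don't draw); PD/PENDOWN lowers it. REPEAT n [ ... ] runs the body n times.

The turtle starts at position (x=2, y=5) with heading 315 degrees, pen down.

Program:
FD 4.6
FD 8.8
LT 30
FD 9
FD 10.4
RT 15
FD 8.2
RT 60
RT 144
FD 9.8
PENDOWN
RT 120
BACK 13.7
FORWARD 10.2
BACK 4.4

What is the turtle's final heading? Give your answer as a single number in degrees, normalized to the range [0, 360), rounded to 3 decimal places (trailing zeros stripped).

Answer: 6

Derivation:
Executing turtle program step by step:
Start: pos=(2,5), heading=315, pen down
FD 4.6: (2,5) -> (5.253,1.747) [heading=315, draw]
FD 8.8: (5.253,1.747) -> (11.475,-4.475) [heading=315, draw]
LT 30: heading 315 -> 345
FD 9: (11.475,-4.475) -> (20.169,-6.805) [heading=345, draw]
FD 10.4: (20.169,-6.805) -> (30.214,-9.496) [heading=345, draw]
RT 15: heading 345 -> 330
FD 8.2: (30.214,-9.496) -> (37.316,-13.596) [heading=330, draw]
RT 60: heading 330 -> 270
RT 144: heading 270 -> 126
FD 9.8: (37.316,-13.596) -> (31.555,-5.668) [heading=126, draw]
PD: pen down
RT 120: heading 126 -> 6
BK 13.7: (31.555,-5.668) -> (17.93,-7.1) [heading=6, draw]
FD 10.2: (17.93,-7.1) -> (28.074,-6.034) [heading=6, draw]
BK 4.4: (28.074,-6.034) -> (23.699,-6.494) [heading=6, draw]
Final: pos=(23.699,-6.494), heading=6, 9 segment(s) drawn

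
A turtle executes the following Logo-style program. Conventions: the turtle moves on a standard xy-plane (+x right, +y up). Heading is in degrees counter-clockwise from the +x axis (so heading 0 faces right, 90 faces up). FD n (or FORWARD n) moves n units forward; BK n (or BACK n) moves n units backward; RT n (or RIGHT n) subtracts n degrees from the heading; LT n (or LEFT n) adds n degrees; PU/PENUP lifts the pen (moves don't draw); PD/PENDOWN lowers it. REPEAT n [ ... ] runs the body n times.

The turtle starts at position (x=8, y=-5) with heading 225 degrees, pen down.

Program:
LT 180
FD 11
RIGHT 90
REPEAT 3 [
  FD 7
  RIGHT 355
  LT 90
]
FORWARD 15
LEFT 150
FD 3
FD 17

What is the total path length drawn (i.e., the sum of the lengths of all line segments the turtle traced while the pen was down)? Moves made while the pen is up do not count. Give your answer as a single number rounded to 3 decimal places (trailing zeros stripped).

Answer: 67

Derivation:
Executing turtle program step by step:
Start: pos=(8,-5), heading=225, pen down
LT 180: heading 225 -> 45
FD 11: (8,-5) -> (15.778,2.778) [heading=45, draw]
RT 90: heading 45 -> 315
REPEAT 3 [
  -- iteration 1/3 --
  FD 7: (15.778,2.778) -> (20.728,-2.172) [heading=315, draw]
  RT 355: heading 315 -> 320
  LT 90: heading 320 -> 50
  -- iteration 2/3 --
  FD 7: (20.728,-2.172) -> (25.227,3.191) [heading=50, draw]
  RT 355: heading 50 -> 55
  LT 90: heading 55 -> 145
  -- iteration 3/3 --
  FD 7: (25.227,3.191) -> (19.493,7.206) [heading=145, draw]
  RT 355: heading 145 -> 150
  LT 90: heading 150 -> 240
]
FD 15: (19.493,7.206) -> (11.993,-5.785) [heading=240, draw]
LT 150: heading 240 -> 30
FD 3: (11.993,-5.785) -> (14.591,-4.285) [heading=30, draw]
FD 17: (14.591,-4.285) -> (29.314,4.215) [heading=30, draw]
Final: pos=(29.314,4.215), heading=30, 7 segment(s) drawn

Segment lengths:
  seg 1: (8,-5) -> (15.778,2.778), length = 11
  seg 2: (15.778,2.778) -> (20.728,-2.172), length = 7
  seg 3: (20.728,-2.172) -> (25.227,3.191), length = 7
  seg 4: (25.227,3.191) -> (19.493,7.206), length = 7
  seg 5: (19.493,7.206) -> (11.993,-5.785), length = 15
  seg 6: (11.993,-5.785) -> (14.591,-4.285), length = 3
  seg 7: (14.591,-4.285) -> (29.314,4.215), length = 17
Total = 67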